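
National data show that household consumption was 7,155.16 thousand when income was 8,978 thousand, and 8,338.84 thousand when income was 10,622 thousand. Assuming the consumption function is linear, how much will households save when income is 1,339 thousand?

S = -316.08

MPC = (8338.84 − 7155.16)/(10622 − 8978) = 1183.68/1644 = 0.72
a = 7155.16 − 0.72(8978) = 7155.16 − 6464.16 = 691
C = 691 + 0.72(1339) = 1655.08
S = 1339 − 1655.08 = -316.08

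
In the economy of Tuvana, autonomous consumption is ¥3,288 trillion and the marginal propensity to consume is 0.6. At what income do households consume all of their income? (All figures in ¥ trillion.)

At break-even, C = Y: 3288 + 0.6Y = Y
0.4Y = 3288, so Y = 3288/0.4 = 8220

Y = 8220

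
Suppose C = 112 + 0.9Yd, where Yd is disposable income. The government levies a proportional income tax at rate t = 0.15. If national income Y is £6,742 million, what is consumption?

C = 5269.63

Yd = (1 − 0.15)(6742) = 0.85(6742) = 5730.7
C = 112 + 0.9(5730.7) = 112 + 5157.63 = 5269.63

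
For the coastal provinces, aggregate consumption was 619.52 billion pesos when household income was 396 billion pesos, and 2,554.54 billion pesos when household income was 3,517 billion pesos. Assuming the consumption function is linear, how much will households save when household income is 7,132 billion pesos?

MPC = (2554.54 − 619.52)/(3517 − 396) = 1935.02/3121 = 0.62
a = 619.52 − 0.62(396) = 619.52 − 245.52 = 374
C = 374 + 0.62(7132) = 4795.84
S = 7132 − 4795.84 = 2336.16

S = 2336.16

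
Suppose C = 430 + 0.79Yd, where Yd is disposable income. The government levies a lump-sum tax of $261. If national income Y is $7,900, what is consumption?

Yd = Y − T = 7900 − 261 = 7639
C = 430 + 0.79(7639) = 430 + 6034.81 = 6464.81

C = 6464.81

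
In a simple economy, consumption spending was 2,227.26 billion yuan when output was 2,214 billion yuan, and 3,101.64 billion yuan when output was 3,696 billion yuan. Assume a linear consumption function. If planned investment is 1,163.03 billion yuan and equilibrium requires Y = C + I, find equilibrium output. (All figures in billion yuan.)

Y = 5083

MPC = (3101.64 − 2227.26)/(3696 − 2214) = 874.38/1482 = 0.59
a = 2227.26 − 0.59(2214) = 921
Equilibrium: Y = 921 + 0.59Y + 1163.03
0.41Y = 2084.03, so Y = 2084.03/0.41 = 5083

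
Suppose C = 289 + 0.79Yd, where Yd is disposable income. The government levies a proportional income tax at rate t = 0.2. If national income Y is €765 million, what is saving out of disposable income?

S = -160.48

Yd = (1 − 0.2)(765) = 0.8(765) = 612
C = 289 + 0.79(612) = 289 + 483.48 = 772.48
S = Yd − C = 612 − 772.48 = -160.48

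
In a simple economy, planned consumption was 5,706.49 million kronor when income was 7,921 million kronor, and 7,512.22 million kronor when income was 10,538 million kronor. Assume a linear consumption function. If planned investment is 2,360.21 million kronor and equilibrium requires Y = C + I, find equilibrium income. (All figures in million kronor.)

Y = 8391

MPC = (7512.22 − 5706.49)/(10538 − 7921) = 1805.73/2617 = 0.69
a = 5706.49 − 0.69(7921) = 241
Equilibrium: Y = 241 + 0.69Y + 2360.21
0.31Y = 2601.21, so Y = 2601.21/0.31 = 8391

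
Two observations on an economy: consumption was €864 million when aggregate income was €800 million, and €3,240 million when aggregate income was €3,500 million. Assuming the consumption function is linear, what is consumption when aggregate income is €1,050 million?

MPC = (3240 − 864)/(3500 − 800) = 2376/2700 = 0.88
a = 864 − 0.88(800) = 864 − 704 = 160
C = 160 + 0.88(1050) = 160 + 924 = 1084

C = 1084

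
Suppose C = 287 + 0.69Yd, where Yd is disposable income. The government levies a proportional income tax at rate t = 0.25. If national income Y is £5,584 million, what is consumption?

C = 3176.72

Yd = (1 − 0.25)(5584) = 0.75(5584) = 4188
C = 287 + 0.69(4188) = 287 + 2889.72 = 3176.72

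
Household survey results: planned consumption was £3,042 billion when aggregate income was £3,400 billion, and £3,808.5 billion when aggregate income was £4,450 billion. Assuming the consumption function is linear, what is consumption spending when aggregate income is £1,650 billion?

C = 1764.5

MPC = (3808.5 − 3042)/(4450 − 3400) = 766.5/1050 = 0.73
a = 3042 − 0.73(3400) = 3042 − 2482 = 560
C = 560 + 0.73(1650) = 560 + 1204.5 = 1764.5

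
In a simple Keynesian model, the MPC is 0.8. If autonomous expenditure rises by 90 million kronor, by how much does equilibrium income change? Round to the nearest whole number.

The multiplier is 1/(1 − MPC) = 1/0.2.
ΔY = 90/0.2 = 450.00 ≈ 450

ΔY ≈ 450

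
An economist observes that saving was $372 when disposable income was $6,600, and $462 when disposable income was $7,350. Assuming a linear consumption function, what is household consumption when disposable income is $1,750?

MPS = ΔS/ΔY = (462 − 372)/(7350 − 6600) = 90/750 = 0.12
MPC = 1 − MPS = 0.88
Autonomous saving = 372 − 0.12(6600) = -420, so a = 420
C = 420 + 0.88(1750) = 420 + 1540 = 1960

C = 1960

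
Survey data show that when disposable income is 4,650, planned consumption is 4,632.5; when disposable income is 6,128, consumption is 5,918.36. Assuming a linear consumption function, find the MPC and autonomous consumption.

MPC = ΔC/ΔY = (5918.36 − 4632.5)/(6128 − 4650) = 1285.86/1478 = 0.87
a = C − MPC·Y = 4632.5 − 0.87(4650) = 4632.5 − 4045.5 = 587

MPC = 0.87; a = 587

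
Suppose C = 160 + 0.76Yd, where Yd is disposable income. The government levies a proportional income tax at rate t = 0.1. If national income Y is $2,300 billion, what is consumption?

C = 1733.2

Yd = (1 − 0.1)(2300) = 0.9(2300) = 2070
C = 160 + 0.76(2070) = 160 + 1573.2 = 1733.2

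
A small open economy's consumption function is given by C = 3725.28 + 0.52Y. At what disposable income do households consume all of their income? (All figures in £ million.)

Y = 7761

At break-even, C = Y: 3725.28 + 0.52Y = Y
0.48Y = 3725.28, so Y = 3725.28/0.48 = 7761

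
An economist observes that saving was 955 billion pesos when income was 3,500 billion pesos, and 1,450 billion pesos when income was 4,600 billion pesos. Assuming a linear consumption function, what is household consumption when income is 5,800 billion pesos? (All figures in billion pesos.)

MPS = ΔS/ΔY = (1450 − 955)/(4600 − 3500) = 495/1100 = 0.45
MPC = 1 − MPS = 0.55
Autonomous saving = 955 − 0.45(3500) = -620, so a = 620
C = 620 + 0.55(5800) = 620 + 3190 = 3810

C = 3810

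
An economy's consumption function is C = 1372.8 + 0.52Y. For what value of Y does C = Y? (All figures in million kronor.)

Y = 2860

At break-even, C = Y: 1372.8 + 0.52Y = Y
0.48Y = 1372.8, so Y = 1372.8/0.48 = 2860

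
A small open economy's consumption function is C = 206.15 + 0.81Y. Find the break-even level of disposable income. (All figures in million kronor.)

Y = 1085

At break-even, C = Y: 206.15 + 0.81Y = Y
0.19Y = 206.15, so Y = 206.15/0.19 = 1085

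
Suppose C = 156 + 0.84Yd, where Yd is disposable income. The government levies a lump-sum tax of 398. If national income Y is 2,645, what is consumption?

Yd = Y − T = 2645 − 398 = 2247
C = 156 + 0.84(2247) = 156 + 1887.48 = 2043.48

C = 2043.48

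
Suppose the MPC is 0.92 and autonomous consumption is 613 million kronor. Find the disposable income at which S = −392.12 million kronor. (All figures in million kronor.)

S = Y − C = -613 + 0.08Y
-613 + 0.08Y = -392.12, so 0.08Y = 220.88 and Y = 2761

Y = 2761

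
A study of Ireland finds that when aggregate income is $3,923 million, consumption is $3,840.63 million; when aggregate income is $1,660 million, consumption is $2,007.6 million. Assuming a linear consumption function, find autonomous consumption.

MPC = ΔC/ΔY = (3840.63 − 2007.6)/(3923 − 1660) = 1833.03/2263 = 0.81
a = C − MPC·Y = 2007.6 − 0.81(1660) = 2007.6 − 1344.6 = 663

a = 663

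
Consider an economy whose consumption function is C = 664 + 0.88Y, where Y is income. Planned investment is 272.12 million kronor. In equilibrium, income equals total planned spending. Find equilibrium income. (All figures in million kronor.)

Y = 7801

Y = C + I = 664 + 0.88Y + 272.12
Y − 0.88Y = 936.12
0.12Y = 936.12, so Y = 936.12/0.12 = 7801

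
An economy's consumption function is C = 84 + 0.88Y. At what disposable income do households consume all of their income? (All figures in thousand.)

Y = 700

At break-even, C = Y: 84 + 0.88Y = Y
0.12Y = 84, so Y = 84/0.12 = 700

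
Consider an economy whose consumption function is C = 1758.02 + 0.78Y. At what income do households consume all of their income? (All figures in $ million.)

At break-even, C = Y: 1758.02 + 0.78Y = Y
0.22Y = 1758.02, so Y = 1758.02/0.22 = 7991

Y = 7991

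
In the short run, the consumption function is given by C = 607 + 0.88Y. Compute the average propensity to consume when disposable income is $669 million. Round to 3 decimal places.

APC = 1.787

C = 607 + 0.88(669) = 1195.72
APC = C/Y = 1195.72/669 = 1.787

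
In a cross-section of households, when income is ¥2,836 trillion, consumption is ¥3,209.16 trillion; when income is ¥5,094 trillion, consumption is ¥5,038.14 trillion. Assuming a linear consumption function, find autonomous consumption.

MPC = ΔC/ΔY = (5038.14 − 3209.16)/(5094 − 2836) = 1828.98/2258 = 0.81
a = C − MPC·Y = 3209.16 − 0.81(2836) = 3209.16 − 2297.16 = 912

a = 912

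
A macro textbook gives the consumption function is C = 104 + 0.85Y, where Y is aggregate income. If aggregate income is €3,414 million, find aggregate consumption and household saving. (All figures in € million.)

C = 104 + 0.85(3414) = 104 + 2901.9 = 3005.9
S = Y − C = 3414 − 3005.9 = 408.1

C = 3005.9; S = 408.1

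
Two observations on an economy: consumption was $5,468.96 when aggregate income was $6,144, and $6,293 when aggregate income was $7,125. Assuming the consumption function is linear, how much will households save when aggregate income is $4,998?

S = 491.68

MPC = (6293 − 5468.96)/(7125 − 6144) = 824.04/981 = 0.84
a = 5468.96 − 0.84(6144) = 5468.96 − 5160.96 = 308
C = 308 + 0.84(4998) = 4506.32
S = 4998 − 4506.32 = 491.68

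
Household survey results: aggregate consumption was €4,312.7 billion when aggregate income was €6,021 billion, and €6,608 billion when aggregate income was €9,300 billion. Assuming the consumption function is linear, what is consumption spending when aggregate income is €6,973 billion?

MPC = (6608 − 4312.7)/(9300 − 6021) = 2295.3/3279 = 0.7
a = 4312.7 − 0.7(6021) = 4312.7 − 4214.7 = 98
C = 98 + 0.7(6973) = 98 + 4881.1 = 4979.1

C = 4979.1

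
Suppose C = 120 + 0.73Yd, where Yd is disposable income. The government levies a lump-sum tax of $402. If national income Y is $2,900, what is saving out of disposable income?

S = 554.46

Yd = Y − T = 2900 − 402 = 2498
C = 120 + 0.73(2498) = 120 + 1823.54 = 1943.54
S = Yd − C = 2498 − 1943.54 = 554.46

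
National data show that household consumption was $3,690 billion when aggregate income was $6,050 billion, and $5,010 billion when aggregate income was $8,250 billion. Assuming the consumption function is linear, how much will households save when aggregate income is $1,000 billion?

MPC = (5010 − 3690)/(8250 − 6050) = 1320/2200 = 0.6
a = 3690 − 0.6(6050) = 3690 − 3630 = 60
C = 60 + 0.6(1000) = 660
S = 1000 − 660 = 340

S = 340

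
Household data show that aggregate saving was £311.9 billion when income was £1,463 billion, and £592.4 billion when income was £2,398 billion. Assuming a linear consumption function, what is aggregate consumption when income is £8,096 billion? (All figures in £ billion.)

MPS = ΔS/ΔY = (592.4 − 311.9)/(2398 − 1463) = 280.5/935 = 0.3
MPC = 1 − MPS = 0.7
Autonomous saving = 311.9 − 0.3(1463) = -127, so a = 127
C = 127 + 0.7(8096) = 127 + 5667.2 = 5794.2

C = 5794.2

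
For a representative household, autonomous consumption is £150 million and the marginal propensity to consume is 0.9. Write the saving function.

S = Y − C = Y − (150 + 0.9Y) = -150 + (1 − 0.9)Y

S = -150 + 0.1Y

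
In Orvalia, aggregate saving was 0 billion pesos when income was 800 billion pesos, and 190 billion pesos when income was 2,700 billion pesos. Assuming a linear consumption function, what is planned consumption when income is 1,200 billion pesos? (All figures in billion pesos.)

MPS = ΔS/ΔY = (190 − 0)/(2700 − 800) = 190/1900 = 0.1
MPC = 1 − MPS = 0.9
Autonomous saving = 0 − 0.1(800) = -80, so a = 80
C = 80 + 0.9(1200) = 80 + 1080 = 1160

C = 1160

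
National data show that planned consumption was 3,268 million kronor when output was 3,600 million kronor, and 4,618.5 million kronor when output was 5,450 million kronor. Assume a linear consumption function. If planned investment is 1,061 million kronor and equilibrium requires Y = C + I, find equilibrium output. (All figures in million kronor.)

Y = 6300

MPC = (4618.5 − 3268)/(5450 − 3600) = 1350.5/1850 = 0.73
a = 3268 − 0.73(3600) = 640
Equilibrium: Y = 640 + 0.73Y + 1061
0.27Y = 1701, so Y = 1701/0.27 = 6300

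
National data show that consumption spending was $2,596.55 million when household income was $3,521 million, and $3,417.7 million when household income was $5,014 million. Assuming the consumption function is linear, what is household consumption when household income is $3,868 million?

C = 2787.4

MPC = (3417.7 − 2596.55)/(5014 − 3521) = 821.15/1493 = 0.55
a = 2596.55 − 0.55(3521) = 2596.55 − 1936.55 = 660
C = 660 + 0.55(3868) = 660 + 2127.4 = 2787.4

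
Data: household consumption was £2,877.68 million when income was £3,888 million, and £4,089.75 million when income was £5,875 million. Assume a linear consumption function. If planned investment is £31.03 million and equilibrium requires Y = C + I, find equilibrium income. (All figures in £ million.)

Y = 1377

MPC = (4089.75 − 2877.68)/(5875 − 3888) = 1212.07/1987 = 0.61
a = 2877.68 − 0.61(3888) = 506
Equilibrium: Y = 506 + 0.61Y + 31.03
0.39Y = 537.03, so Y = 537.03/0.39 = 1377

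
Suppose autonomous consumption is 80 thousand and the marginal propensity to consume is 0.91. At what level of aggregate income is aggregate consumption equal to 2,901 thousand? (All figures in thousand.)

Y = 3100

80 + 0.91Y = 2901
0.91Y = 2821, so Y = 2821/0.91 = 3100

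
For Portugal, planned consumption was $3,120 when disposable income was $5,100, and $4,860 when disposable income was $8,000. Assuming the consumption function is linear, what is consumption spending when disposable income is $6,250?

MPC = (4860 − 3120)/(8000 − 5100) = 1740/2900 = 0.6
a = 3120 − 0.6(5100) = 3120 − 3060 = 60
C = 60 + 0.6(6250) = 60 + 3750 = 3810

C = 3810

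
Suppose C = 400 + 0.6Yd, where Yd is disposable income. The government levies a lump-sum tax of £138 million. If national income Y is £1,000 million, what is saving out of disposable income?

Yd = Y − T = 1000 − 138 = 862
C = 400 + 0.6(862) = 400 + 517.2 = 917.2
S = Yd − C = 862 − 917.2 = -55.2

S = -55.2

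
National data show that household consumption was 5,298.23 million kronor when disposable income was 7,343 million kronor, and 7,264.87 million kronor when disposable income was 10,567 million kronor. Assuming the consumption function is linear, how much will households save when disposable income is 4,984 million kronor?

MPC = (7264.87 − 5298.23)/(10567 − 7343) = 1966.64/3224 = 0.61
a = 5298.23 − 0.61(7343) = 5298.23 − 4479.23 = 819
C = 819 + 0.61(4984) = 3859.24
S = 4984 − 3859.24 = 1124.76

S = 1124.76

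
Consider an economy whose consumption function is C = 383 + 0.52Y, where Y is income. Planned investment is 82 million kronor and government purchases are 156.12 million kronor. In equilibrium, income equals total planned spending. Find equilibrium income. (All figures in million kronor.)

Y = C + I + G = 383 + 0.52Y + 82 + 156.12
Y − 0.52Y = 621.12
0.48Y = 621.12, so Y = 621.12/0.48 = 1294

Y = 1294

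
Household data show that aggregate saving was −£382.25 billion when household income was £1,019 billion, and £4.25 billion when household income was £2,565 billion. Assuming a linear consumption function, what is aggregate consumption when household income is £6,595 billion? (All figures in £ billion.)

C = 5583.25

MPS = ΔS/ΔY = (4.25 − (-382.25))/(2565 − 1019) = 386.5/1546 = 0.25
MPC = 1 − MPS = 0.75
Autonomous saving = -382.25 − 0.25(1019) = -637, so a = 637
C = 637 + 0.75(6595) = 637 + 4946.25 = 5583.25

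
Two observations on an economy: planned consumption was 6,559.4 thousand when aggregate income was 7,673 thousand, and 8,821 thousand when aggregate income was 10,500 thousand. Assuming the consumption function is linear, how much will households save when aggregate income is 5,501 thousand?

MPC = (8821 − 6559.4)/(10500 − 7673) = 2261.6/2827 = 0.8
a = 6559.4 − 0.8(7673) = 6559.4 − 6138.4 = 421
C = 421 + 0.8(5501) = 4821.8
S = 5501 − 4821.8 = 679.2

S = 679.2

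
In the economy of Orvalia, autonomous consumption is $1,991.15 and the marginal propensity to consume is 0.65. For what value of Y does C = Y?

At break-even, C = Y: 1991.15 + 0.65Y = Y
0.35Y = 1991.15, so Y = 1991.15/0.35 = 5689

Y = 5689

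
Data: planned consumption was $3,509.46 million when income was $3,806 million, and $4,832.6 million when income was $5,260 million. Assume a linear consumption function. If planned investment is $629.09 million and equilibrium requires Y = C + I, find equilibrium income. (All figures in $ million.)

Y = 7501

MPC = (4832.6 − 3509.46)/(5260 − 3806) = 1323.14/1454 = 0.91
a = 3509.46 − 0.91(3806) = 46
Equilibrium: Y = 46 + 0.91Y + 629.09
0.09Y = 675.09, so Y = 675.09/0.09 = 7501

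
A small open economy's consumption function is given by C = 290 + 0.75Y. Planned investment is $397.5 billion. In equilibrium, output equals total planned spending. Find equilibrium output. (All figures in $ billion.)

Y = C + I = 290 + 0.75Y + 397.5
Y − 0.75Y = 687.5
0.25Y = 687.5, so Y = 687.5/0.25 = 2750

Y = 2750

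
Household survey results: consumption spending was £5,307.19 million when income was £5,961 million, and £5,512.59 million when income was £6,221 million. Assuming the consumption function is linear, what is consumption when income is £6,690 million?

C = 5883.1

MPC = (5512.59 − 5307.19)/(6221 − 5961) = 205.4/260 = 0.79
a = 5307.19 − 0.79(5961) = 5307.19 − 4709.19 = 598
C = 598 + 0.79(6690) = 598 + 5285.1 = 5883.1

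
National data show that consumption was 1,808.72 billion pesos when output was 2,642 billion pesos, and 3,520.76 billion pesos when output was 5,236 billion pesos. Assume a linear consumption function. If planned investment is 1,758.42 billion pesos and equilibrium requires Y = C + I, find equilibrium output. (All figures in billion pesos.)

MPC = (3520.76 − 1808.72)/(5236 − 2642) = 1712.04/2594 = 0.66
a = 1808.72 − 0.66(2642) = 65
Equilibrium: Y = 65 + 0.66Y + 1758.42
0.34Y = 1823.42, so Y = 1823.42/0.34 = 5363

Y = 5363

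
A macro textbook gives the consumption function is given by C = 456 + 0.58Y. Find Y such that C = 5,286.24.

Y = 8328

456 + 0.58Y = 5286.24
0.58Y = 4830.24, so Y = 4830.24/0.58 = 8328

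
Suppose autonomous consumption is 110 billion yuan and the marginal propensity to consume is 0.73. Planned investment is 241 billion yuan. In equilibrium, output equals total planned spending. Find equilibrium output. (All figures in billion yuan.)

Y = 1300

Y = C + I = 110 + 0.73Y + 241
Y − 0.73Y = 351
0.27Y = 351, so Y = 351/0.27 = 1300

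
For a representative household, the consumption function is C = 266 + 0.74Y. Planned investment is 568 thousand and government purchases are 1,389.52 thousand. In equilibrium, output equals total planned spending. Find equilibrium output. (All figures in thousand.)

Y = C + I + G = 266 + 0.74Y + 568 + 1389.52
Y − 0.74Y = 2223.52
0.26Y = 2223.52, so Y = 2223.52/0.26 = 8552

Y = 8552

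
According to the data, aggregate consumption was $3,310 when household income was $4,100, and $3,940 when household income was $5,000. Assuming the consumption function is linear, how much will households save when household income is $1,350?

MPC = (3940 − 3310)/(5000 − 4100) = 630/900 = 0.7
a = 3310 − 0.7(4100) = 3310 − 2870 = 440
C = 440 + 0.7(1350) = 1385
S = 1350 − 1385 = -35

S = -35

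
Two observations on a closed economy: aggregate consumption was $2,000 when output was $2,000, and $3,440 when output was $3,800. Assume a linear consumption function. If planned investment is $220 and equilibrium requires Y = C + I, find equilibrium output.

Y = 3100

MPC = (3440 − 2000)/(3800 − 2000) = 1440/1800 = 0.8
a = 2000 − 0.8(2000) = 400
Equilibrium: Y = 400 + 0.8Y + 220
0.2Y = 620, so Y = 620/0.2 = 3100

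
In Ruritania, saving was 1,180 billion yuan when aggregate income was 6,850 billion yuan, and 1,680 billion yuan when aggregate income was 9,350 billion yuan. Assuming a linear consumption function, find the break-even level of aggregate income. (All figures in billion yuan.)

MPS = ΔS/ΔY = (1680 − 1180)/(9350 − 6850) = 500/2500 = 0.2
MPC = 1 − MPS = 0.8
From S(6850) = 1180: −a + 0.2(6850) = 1180, so a = 1370 − 1180 = 190
Break-even (S = 0): Y = a/MPS = 190/0.2 = 950

Y = 950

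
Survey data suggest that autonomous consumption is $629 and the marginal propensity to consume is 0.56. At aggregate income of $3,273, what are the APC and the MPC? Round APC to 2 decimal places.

MPC = 0.56 (the slope of the consumption function)
C = 629 + 0.56(3273) = 2461.88, so APC = 2461.88/3273 = 0.75

APC = 0.75; MPC = 0.56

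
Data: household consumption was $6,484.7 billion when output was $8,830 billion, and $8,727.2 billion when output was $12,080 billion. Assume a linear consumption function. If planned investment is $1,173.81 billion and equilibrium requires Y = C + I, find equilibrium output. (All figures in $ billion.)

MPC = (8727.2 − 6484.7)/(12080 − 8830) = 2242.5/3250 = 0.69
a = 6484.7 − 0.69(8830) = 392
Equilibrium: Y = 392 + 0.69Y + 1173.81
0.31Y = 1565.81, so Y = 1565.81/0.31 = 5051

Y = 5051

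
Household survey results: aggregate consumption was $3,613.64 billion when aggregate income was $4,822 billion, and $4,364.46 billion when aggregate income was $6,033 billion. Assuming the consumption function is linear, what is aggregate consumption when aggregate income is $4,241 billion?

C = 3253.42

MPC = (4364.46 − 3613.64)/(6033 − 4822) = 750.82/1211 = 0.62
a = 3613.64 − 0.62(4822) = 3613.64 − 2989.64 = 624
C = 624 + 0.62(4241) = 624 + 2629.42 = 3253.42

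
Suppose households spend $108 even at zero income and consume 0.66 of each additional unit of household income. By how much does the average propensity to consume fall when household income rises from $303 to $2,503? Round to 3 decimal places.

ΔAPC = 0.313

At Y = 303: C = 108 + 0.66(303) = 307.98, APC = 307.98/303 = 1.0164
At Y = 2503: C = 1759.98, APC = 1759.98/2503 = 0.7031
Fall in APC = 1.0164 − 0.7031 = 0.3133 ≈ 0.313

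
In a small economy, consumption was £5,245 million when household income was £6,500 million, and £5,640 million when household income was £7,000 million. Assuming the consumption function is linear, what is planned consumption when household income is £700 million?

MPC = (5640 − 5245)/(7000 − 6500) = 395/500 = 0.79
a = 5245 − 0.79(6500) = 5245 − 5135 = 110
C = 110 + 0.79(700) = 110 + 553 = 663

C = 663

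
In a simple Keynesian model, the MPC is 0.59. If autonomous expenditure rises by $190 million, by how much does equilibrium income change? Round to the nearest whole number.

The multiplier is 1/(1 − MPC) = 1/0.41.
ΔY = 190/0.41 = 463.41 ≈ 463

ΔY ≈ 463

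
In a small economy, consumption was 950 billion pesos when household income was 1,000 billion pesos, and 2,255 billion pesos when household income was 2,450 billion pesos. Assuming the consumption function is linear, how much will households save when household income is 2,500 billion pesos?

S = 200

MPC = (2255 − 950)/(2450 − 1000) = 1305/1450 = 0.9
a = 950 − 0.9(1000) = 950 − 900 = 50
C = 50 + 0.9(2500) = 2300
S = 2500 − 2300 = 200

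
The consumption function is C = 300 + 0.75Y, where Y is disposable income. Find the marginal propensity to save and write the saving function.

MPS = 1 − MPC = 1 − 0.75 = 0.25
S = Y − C = -300 + 0.25Y

MPS = 0.25; S = -300 + 0.25Y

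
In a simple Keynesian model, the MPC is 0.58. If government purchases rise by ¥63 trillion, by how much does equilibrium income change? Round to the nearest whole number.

ΔY ≈ 150

The multiplier is 1/(1 − MPC) = 1/0.42.
ΔY = 63/0.42 = 150.00 ≈ 150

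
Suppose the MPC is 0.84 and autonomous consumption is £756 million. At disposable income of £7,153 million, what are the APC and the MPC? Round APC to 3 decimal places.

MPC = 0.84 (the slope of the consumption function)
C = 756 + 0.84(7153) = 6764.52, so APC = 6764.52/7153 = 0.946

APC = 0.946; MPC = 0.84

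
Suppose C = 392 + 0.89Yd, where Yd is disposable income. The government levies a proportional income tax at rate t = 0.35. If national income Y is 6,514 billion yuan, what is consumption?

C = 4160.349

Yd = (1 − 0.35)(6514) = 0.65(6514) = 4234.1
C = 392 + 0.89(4234.1) = 392 + 3768.349 = 4160.349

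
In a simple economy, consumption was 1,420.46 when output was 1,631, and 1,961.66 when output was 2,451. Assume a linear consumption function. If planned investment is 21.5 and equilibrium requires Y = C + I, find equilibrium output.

Y = 1075

MPC = (1961.66 − 1420.46)/(2451 − 1631) = 541.2/820 = 0.66
a = 1420.46 − 0.66(1631) = 344
Equilibrium: Y = 344 + 0.66Y + 21.5
0.34Y = 365.5, so Y = 365.5/0.34 = 1075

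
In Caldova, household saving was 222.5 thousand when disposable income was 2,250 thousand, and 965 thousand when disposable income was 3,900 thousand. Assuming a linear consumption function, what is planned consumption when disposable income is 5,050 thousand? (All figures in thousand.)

C = 3567.5

MPS = ΔS/ΔY = (965 − 222.5)/(3900 − 2250) = 742.5/1650 = 0.45
MPC = 1 − MPS = 0.55
Autonomous saving = 222.5 − 0.45(2250) = -790, so a = 790
C = 790 + 0.55(5050) = 790 + 2777.5 = 3567.5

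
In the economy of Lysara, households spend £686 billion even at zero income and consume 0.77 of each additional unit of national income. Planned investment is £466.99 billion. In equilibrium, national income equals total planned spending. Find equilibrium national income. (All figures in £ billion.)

Y = 5013

Y = C + I = 686 + 0.77Y + 466.99
Y − 0.77Y = 1152.99
0.23Y = 1152.99, so Y = 1152.99/0.23 = 5013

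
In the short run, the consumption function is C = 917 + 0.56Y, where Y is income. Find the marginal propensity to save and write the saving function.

MPS = 0.44; S = -917 + 0.44Y

MPS = 1 − MPC = 1 − 0.56 = 0.44
S = Y − C = -917 + 0.44Y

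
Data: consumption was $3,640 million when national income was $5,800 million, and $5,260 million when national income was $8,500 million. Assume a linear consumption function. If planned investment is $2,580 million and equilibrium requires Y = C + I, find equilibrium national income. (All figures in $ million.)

MPC = (5260 − 3640)/(8500 − 5800) = 1620/2700 = 0.6
a = 3640 − 0.6(5800) = 160
Equilibrium: Y = 160 + 0.6Y + 2580
0.4Y = 2740, so Y = 2740/0.4 = 6850

Y = 6850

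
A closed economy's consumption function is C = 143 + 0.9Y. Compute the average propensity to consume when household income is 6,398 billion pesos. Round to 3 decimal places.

C = 143 + 0.9(6398) = 5901.2
APC = C/Y = 5901.2/6398 = 0.922

APC = 0.922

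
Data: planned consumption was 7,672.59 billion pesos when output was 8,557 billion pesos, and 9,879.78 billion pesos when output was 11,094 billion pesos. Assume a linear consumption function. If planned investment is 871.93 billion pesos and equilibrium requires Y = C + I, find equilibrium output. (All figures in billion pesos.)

Y = 8461

MPC = (9879.78 − 7672.59)/(11094 − 8557) = 2207.19/2537 = 0.87
a = 7672.59 − 0.87(8557) = 228
Equilibrium: Y = 228 + 0.87Y + 871.93
0.13Y = 1099.93, so Y = 1099.93/0.13 = 8461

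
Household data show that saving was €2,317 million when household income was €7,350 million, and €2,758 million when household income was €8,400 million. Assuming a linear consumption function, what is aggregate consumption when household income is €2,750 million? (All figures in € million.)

C = 2365

MPS = ΔS/ΔY = (2758 − 2317)/(8400 − 7350) = 441/1050 = 0.42
MPC = 1 − MPS = 0.58
Autonomous saving = 2317 − 0.42(7350) = -770, so a = 770
C = 770 + 0.58(2750) = 770 + 1595 = 2365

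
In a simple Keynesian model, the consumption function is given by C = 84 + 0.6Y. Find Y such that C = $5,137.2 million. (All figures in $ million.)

Y = 8422

84 + 0.6Y = 5137.2
0.6Y = 5053.2, so Y = 5053.2/0.6 = 8422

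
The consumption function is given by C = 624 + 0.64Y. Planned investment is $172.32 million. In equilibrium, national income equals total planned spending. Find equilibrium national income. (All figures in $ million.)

Y = 2212

Y = C + I = 624 + 0.64Y + 172.32
Y − 0.64Y = 796.32
0.36Y = 796.32, so Y = 796.32/0.36 = 2212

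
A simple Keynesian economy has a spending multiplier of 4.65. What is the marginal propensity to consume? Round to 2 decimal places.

MPC = 0.78

k = 1/(1 − MPC), so 1 − MPC = 1/k = 1/4.65 = 0.2151
MPC = 1 − 0.2151 = 0.78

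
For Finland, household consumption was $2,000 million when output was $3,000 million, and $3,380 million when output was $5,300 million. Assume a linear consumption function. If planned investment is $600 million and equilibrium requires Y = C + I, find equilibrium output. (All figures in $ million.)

Y = 2000

MPC = (3380 − 2000)/(5300 − 3000) = 1380/2300 = 0.6
a = 2000 − 0.6(3000) = 200
Equilibrium: Y = 200 + 0.6Y + 600
0.4Y = 800, so Y = 800/0.4 = 2000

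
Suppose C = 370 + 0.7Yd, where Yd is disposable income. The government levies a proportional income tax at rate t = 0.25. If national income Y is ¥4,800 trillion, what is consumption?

Yd = (1 − 0.25)(4800) = 0.75(4800) = 3600
C = 370 + 0.7(3600) = 370 + 2520 = 2890

C = 2890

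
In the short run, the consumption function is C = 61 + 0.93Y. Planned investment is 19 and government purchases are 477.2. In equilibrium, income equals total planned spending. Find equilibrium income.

Y = C + I + G = 61 + 0.93Y + 19 + 477.2
Y − 0.93Y = 557.2
0.07Y = 557.2, so Y = 557.2/0.07 = 7960

Y = 7960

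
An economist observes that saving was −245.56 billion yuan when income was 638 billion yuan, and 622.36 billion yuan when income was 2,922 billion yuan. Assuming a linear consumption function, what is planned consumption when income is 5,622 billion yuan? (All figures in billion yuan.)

C = 3973.64

MPS = ΔS/ΔY = (622.36 − (-245.56))/(2922 − 638) = 867.92/2284 = 0.38
MPC = 1 − MPS = 0.62
Autonomous saving = -245.56 − 0.38(638) = -488, so a = 488
C = 488 + 0.62(5622) = 488 + 3485.64 = 3973.64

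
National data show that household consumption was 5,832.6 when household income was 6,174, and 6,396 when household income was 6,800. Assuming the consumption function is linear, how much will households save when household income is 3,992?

S = 123.2

MPC = (6396 − 5832.6)/(6800 − 6174) = 563.4/626 = 0.9
a = 5832.6 − 0.9(6174) = 5832.6 − 5556.6 = 276
C = 276 + 0.9(3992) = 3868.8
S = 3992 − 3868.8 = 123.2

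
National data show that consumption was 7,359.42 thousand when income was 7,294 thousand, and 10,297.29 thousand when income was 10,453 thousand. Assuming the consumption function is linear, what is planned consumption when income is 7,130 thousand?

C = 7206.9

MPC = (10297.29 − 7359.42)/(10453 − 7294) = 2937.87/3159 = 0.93
a = 7359.42 − 0.93(7294) = 7359.42 − 6783.42 = 576
C = 576 + 0.93(7130) = 576 + 6630.9 = 7206.9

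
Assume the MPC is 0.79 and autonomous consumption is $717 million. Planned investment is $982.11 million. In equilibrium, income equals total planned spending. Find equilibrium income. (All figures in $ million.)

Y = 8091

Y = C + I = 717 + 0.79Y + 982.11
Y − 0.79Y = 1699.11
0.21Y = 1699.11, so Y = 1699.11/0.21 = 8091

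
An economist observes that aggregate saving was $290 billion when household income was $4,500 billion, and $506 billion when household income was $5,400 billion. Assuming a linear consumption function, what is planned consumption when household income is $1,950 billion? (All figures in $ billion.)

C = 2272

MPS = ΔS/ΔY = (506 − 290)/(5400 − 4500) = 216/900 = 0.24
MPC = 1 − MPS = 0.76
Autonomous saving = 290 − 0.24(4500) = -790, so a = 790
C = 790 + 0.76(1950) = 790 + 1482 = 2272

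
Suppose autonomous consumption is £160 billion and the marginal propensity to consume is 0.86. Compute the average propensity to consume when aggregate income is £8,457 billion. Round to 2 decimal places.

C = 160 + 0.86(8457) = 7433.02
APC = C/Y = 7433.02/8457 = 0.88

APC = 0.88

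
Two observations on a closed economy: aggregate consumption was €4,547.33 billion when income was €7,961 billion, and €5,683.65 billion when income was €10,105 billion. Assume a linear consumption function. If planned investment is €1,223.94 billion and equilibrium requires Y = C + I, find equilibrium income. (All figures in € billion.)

Y = 3302

MPC = (5683.65 − 4547.33)/(10105 − 7961) = 1136.32/2144 = 0.53
a = 4547.33 − 0.53(7961) = 328
Equilibrium: Y = 328 + 0.53Y + 1223.94
0.47Y = 1551.94, so Y = 1551.94/0.47 = 3302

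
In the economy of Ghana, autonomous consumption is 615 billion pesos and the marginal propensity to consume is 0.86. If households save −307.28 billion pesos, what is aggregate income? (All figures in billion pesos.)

Y = 2198

S = Y − C = -615 + 0.14Y
-615 + 0.14Y = -307.28, so 0.14Y = 307.72 and Y = 2198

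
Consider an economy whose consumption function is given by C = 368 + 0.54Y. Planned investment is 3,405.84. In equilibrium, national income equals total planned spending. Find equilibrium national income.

Y = 8204

Y = C + I = 368 + 0.54Y + 3405.84
Y − 0.54Y = 3773.84
0.46Y = 3773.84, so Y = 3773.84/0.46 = 8204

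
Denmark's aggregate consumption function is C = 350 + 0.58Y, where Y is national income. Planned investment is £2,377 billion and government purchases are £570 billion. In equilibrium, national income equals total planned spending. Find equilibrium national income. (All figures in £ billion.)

Y = C + I + G = 350 + 0.58Y + 2377 + 570
Y − 0.58Y = 3297
0.42Y = 3297, so Y = 3297/0.42 = 7850

Y = 7850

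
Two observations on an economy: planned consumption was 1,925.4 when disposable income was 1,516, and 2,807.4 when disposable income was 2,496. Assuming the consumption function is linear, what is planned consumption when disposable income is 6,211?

C = 6150.9

MPC = (2807.4 − 1925.4)/(2496 − 1516) = 882/980 = 0.9
a = 1925.4 − 0.9(1516) = 1925.4 − 1364.4 = 561
C = 561 + 0.9(6211) = 561 + 5589.9 = 6150.9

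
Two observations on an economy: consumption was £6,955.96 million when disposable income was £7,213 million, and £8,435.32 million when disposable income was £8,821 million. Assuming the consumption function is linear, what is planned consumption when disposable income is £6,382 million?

C = 6191.44

MPC = (8435.32 − 6955.96)/(8821 − 7213) = 1479.36/1608 = 0.92
a = 6955.96 − 0.92(7213) = 6955.96 − 6635.96 = 320
C = 320 + 0.92(6382) = 320 + 5871.44 = 6191.44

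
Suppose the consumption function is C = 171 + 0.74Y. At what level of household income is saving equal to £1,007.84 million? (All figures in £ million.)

S = Y − C = -171 + 0.26Y
-171 + 0.26Y = 1007.84, so 0.26Y = 1178.84 and Y = 4534

Y = 4534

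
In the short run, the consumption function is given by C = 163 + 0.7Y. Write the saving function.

S = -163 + 0.3Y

S = Y − C = Y − (163 + 0.7Y) = -163 + (1 − 0.7)Y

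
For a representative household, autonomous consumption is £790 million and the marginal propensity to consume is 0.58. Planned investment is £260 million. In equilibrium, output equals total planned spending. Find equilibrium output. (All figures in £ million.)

Y = 2500

Y = C + I = 790 + 0.58Y + 260
Y − 0.58Y = 1050
0.42Y = 1050, so Y = 1050/0.42 = 2500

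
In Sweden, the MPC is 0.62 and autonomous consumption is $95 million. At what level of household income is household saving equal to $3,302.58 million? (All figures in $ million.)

S = Y − C = -95 + 0.38Y
-95 + 0.38Y = 3302.58, so 0.38Y = 3397.58 and Y = 8941

Y = 8941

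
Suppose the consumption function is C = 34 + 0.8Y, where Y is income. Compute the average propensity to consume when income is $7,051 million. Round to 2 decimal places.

APC = 0.80

C = 34 + 0.8(7051) = 5674.8
APC = C/Y = 5674.8/7051 = 0.80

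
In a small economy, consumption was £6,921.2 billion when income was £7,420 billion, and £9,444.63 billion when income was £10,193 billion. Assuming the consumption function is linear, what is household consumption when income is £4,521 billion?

MPC = (9444.63 − 6921.2)/(10193 − 7420) = 2523.43/2773 = 0.91
a = 6921.2 − 0.91(7420) = 6921.2 − 6752.2 = 169
C = 169 + 0.91(4521) = 169 + 4114.11 = 4283.11

C = 4283.11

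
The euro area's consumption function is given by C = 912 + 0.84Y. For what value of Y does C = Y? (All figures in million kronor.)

Y = 5700

At break-even, C = Y: 912 + 0.84Y = Y
0.16Y = 912, so Y = 912/0.16 = 5700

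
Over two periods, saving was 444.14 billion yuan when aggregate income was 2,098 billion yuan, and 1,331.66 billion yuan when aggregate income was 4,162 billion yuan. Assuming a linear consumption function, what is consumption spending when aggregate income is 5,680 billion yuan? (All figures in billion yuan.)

C = 3695.6

MPS = ΔS/ΔY = (1331.66 − 444.14)/(4162 − 2098) = 887.52/2064 = 0.43
MPC = 1 − MPS = 0.57
Autonomous saving = 444.14 − 0.43(2098) = -458, so a = 458
C = 458 + 0.57(5680) = 458 + 3237.6 = 3695.6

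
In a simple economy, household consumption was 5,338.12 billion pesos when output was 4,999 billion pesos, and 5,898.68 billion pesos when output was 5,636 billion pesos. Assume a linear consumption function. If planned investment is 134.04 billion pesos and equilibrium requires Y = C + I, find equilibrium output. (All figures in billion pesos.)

MPC = (5898.68 − 5338.12)/(5636 − 4999) = 560.56/637 = 0.88
a = 5338.12 − 0.88(4999) = 939
Equilibrium: Y = 939 + 0.88Y + 134.04
0.12Y = 1073.04, so Y = 1073.04/0.12 = 8942

Y = 8942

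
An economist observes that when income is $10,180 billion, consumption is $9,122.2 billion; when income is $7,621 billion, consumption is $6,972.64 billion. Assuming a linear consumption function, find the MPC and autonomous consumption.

MPC = 0.84; a = 571

MPC = ΔC/ΔY = (9122.2 − 6972.64)/(10180 − 7621) = 2149.56/2559 = 0.84
a = C − MPC·Y = 6972.64 − 0.84(7621) = 6972.64 − 6401.64 = 571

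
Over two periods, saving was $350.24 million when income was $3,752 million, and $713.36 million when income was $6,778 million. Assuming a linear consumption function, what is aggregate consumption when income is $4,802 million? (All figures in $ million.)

C = 4325.76

MPS = ΔS/ΔY = (713.36 − 350.24)/(6778 − 3752) = 363.12/3026 = 0.12
MPC = 1 − MPS = 0.88
Autonomous saving = 350.24 − 0.12(3752) = -100, so a = 100
C = 100 + 0.88(4802) = 100 + 4225.76 = 4325.76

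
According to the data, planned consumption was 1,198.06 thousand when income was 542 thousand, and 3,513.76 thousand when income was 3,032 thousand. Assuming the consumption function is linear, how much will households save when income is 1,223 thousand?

S = -608.39

MPC = (3513.76 − 1198.06)/(3032 − 542) = 2315.7/2490 = 0.93
a = 1198.06 − 0.93(542) = 1198.06 − 504.06 = 694
C = 694 + 0.93(1223) = 1831.39
S = 1223 − 1831.39 = -608.39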